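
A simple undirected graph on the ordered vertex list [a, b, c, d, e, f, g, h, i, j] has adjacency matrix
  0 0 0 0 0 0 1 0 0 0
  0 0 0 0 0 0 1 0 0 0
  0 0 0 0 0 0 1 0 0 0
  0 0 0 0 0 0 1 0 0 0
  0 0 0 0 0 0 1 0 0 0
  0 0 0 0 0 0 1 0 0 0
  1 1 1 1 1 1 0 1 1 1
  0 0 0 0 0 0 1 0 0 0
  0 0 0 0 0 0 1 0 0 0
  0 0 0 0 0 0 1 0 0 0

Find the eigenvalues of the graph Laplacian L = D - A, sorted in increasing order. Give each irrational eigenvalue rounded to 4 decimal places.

[0, 1, 1, 1, 1, 1, 1, 1, 1, 10]

Each diagonal entry of L is the vertex degree and each off-diagonal entry is -1 where an edge is present, 0 otherwise; in the order [a, b, c, d, e, f, g, h, i, j] the diagonal is [1, 1, 1, 1, 1, 1, 9, 1, 1, 1]. The multiplicity of 0 as a Laplacian eigenvalue equals the number of connected components. There is one zero in the spectrum, matching the 1 component. The eigenvalues sum to 18, which equals trace(L) = 2|E|.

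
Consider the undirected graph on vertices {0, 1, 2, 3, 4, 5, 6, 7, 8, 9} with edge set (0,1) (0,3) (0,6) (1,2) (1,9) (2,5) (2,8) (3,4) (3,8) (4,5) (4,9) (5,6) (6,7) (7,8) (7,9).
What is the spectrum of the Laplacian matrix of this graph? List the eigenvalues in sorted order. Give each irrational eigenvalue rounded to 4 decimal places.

[0, 2, 2, 2, 2, 2, 5, 5, 5, 5]

Each diagonal entry of L is the vertex degree and each off-diagonal entry is -1 where an edge is present, 0 otherwise; in the order [0, 1, 2, 3, 4, 5, 6, 7, 8, 9] the diagonal is [3, 3, 3, 3, 3, 3, 3, 3, 3, 3]. The multiplicity of 0 as a Laplacian eigenvalue equals the number of connected components. There is one zero in the spectrum, matching the 1 component.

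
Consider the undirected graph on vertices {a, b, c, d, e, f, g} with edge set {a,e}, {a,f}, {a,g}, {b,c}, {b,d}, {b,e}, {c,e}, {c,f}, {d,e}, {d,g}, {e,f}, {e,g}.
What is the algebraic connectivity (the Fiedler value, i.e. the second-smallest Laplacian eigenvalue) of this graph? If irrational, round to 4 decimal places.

Reading degrees in the order [a, b, c, d, e, f, g] gives [3, 3, 3, 3, 6, 3, 3]; set D = diag(3, 3, 3, 3, 6, 3, 3) and form L = D - A. Computing the eigenvalues of L and sorting gives [0, 2, 2, 4, 4, 5, 7]. The Fiedler value lambda_2 = 2 is strictly positive, so the graph is connected. There is one zero in the spectrum, matching the 1 component. The largest eigenvalue, 7, is at most the vertex count 7.

2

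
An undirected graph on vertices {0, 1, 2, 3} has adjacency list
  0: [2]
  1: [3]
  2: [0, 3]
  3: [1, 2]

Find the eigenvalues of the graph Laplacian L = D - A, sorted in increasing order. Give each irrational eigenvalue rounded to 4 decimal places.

[0, 0.5858, 2, 3.4142]

With the vertex order [0, 1, 2, 3], the degrees are [1, 1, 2, 2], giving D = diag(1, 1, 2, 2) and L = D - A. The multiplicity of 0 as a Laplacian eigenvalue equals the number of connected components. The largest eigenvalue, 3.4142, is at most the vertex count 4.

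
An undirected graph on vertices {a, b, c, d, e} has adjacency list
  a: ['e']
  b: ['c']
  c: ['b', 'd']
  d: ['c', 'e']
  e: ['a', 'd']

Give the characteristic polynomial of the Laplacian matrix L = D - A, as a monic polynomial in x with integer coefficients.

Each diagonal entry of L is the vertex degree and each off-diagonal entry is -1 where an edge is present, 0 otherwise; in the order [a, b, c, d, e] the diagonal is [1, 1, 2, 2, 2]. L has integer entries, so p(x) = det(xI - L) has integer coefficients. Expanding the determinant yields x^5 - 8x^4 + 21x^3 - 20x^2 + 5x. The coefficient of x^4 equals -trace(L) = -8, matching the sum of degrees.

x^5 - 8x^4 + 21x^3 - 20x^2 + 5x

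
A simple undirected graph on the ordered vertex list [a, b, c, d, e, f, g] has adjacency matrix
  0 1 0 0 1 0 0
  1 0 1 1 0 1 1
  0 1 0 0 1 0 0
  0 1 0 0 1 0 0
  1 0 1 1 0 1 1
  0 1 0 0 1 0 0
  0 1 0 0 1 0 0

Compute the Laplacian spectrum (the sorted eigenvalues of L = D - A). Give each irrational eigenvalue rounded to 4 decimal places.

[0, 2, 2, 2, 2, 5, 7]

With the vertex order [a, b, c, d, e, f, g], the degrees are [2, 5, 2, 2, 5, 2, 2], giving D = diag(2, 5, 2, 2, 5, 2, 2) and L = D - A. Since every row of L sums to 0, the all-ones vector is in the kernel and 0 is an eigenvalue. The eigenvalues sum to 20, which equals trace(L) = 2|E|.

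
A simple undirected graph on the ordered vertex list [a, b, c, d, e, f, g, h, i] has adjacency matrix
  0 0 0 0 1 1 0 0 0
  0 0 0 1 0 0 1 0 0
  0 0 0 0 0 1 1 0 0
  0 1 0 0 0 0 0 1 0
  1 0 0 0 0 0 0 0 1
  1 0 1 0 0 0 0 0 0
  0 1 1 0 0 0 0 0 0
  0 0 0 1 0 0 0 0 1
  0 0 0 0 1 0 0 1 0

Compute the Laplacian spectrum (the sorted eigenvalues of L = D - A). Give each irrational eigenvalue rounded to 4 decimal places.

Reading degrees in the order [a, b, c, d, e, f, g, h, i] gives [2, 2, 2, 2, 2, 2, 2, 2, 2]; set D = diag(2, 2, 2, 2, 2, 2, 2, 2, 2) and form L = D - A. The multiplicity of 0 as a Laplacian eigenvalue equals the number of connected components. The eigenvalues sum to 18, which equals trace(L) = 2|E|.

[0, 0.4679, 0.4679, 1.6527, 1.6527, 3, 3, 3.8794, 3.8794]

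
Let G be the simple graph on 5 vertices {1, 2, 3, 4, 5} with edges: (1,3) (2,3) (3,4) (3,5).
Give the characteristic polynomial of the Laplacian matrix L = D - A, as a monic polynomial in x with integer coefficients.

Each diagonal entry of L is the vertex degree and each off-diagonal entry is -1 where an edge is present, 0 otherwise; in the order [1, 2, 3, 4, 5] the diagonal is [1, 1, 4, 1, 1]. L has integer entries, so p(x) = det(xI - L) has integer coefficients. Expanding the determinant yields x^5 - 8x^4 + 18x^3 - 16x^2 + 5x. Since p(0) = det(-L) = 0, x divides p(x).

x^5 - 8x^4 + 18x^3 - 16x^2 + 5x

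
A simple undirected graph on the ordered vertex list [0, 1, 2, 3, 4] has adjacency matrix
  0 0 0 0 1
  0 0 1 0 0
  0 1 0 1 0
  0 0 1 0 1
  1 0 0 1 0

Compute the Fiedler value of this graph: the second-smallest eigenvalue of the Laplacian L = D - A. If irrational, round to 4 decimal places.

Reading degrees in the order [0, 1, 2, 3, 4] gives [1, 1, 2, 2, 2]; set D = diag(1, 1, 2, 2, 2) and form L = D - A. Computing the eigenvalues of L and sorting gives [0, 0.3820, 1.3820, 2.6180, 3.6180]. The Fiedler value lambda_2 = 0.3820 is strictly positive, so the graph is connected. The eigenvalues sum to 8, which equals trace(L) = 2|E|. The largest eigenvalue, 3.6180, is at most the vertex count 5.

0.3820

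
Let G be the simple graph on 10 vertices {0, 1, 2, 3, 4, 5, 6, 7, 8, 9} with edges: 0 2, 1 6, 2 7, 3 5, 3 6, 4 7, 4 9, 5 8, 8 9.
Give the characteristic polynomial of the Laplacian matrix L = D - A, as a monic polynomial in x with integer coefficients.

x^10 - 18x^9 + 136x^8 - 560x^7 + 1365x^6 - 2002x^5 + 1716x^4 - 792x^3 + 165x^2 - 10x

Each diagonal entry of L is the vertex degree and each off-diagonal entry is -1 where an edge is present, 0 otherwise; in the order [0, 1, 2, 3, 4, 5, 6, 7, 8, 9] the diagonal is [1, 1, 2, 2, 2, 2, 2, 2, 2, 2]. L has integer entries, so p(x) = det(xI - L) has integer coefficients. Expanding the determinant yields x^10 - 18x^9 + 136x^8 - 560x^7 + 1365x^6 - 2002x^5 + 1716x^4 - 792x^3 + 165x^2 - 10x. Since p(0) = det(-L) = 0, x divides p(x). By the matrix-tree theorem the graph has (1/10) * product of the nonzero eigenvalues = 1 spanning tree. The eigenvalues sum to 18, which equals trace(L) = 2|E|.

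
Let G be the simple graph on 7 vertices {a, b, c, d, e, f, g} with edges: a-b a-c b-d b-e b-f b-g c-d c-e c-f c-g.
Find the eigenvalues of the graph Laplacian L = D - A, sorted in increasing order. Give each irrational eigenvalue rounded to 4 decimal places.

[0, 2, 2, 2, 2, 5, 7]

With the vertex order [a, b, c, d, e, f, g], the degrees are [2, 5, 5, 2, 2, 2, 2], giving D = diag(2, 5, 5, 2, 2, 2, 2) and L = D - A. Since every row of L sums to 0, the all-ones vector is in the kernel and 0 is an eigenvalue. The single zero eigenvalue shows the graph is connected. There is one zero in the spectrum, matching the 1 component. By the matrix-tree theorem the graph has (1/7) * product of the nonzero eigenvalues = 80 spanning trees.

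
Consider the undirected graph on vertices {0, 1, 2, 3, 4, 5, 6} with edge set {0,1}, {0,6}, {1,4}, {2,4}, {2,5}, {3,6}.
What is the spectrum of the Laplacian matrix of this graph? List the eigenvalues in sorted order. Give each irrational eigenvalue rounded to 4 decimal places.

With the vertex order [0, 1, 2, 3, 4, 5, 6], the degrees are [2, 2, 2, 1, 2, 1, 2], giving D = diag(2, 2, 2, 1, 2, 1, 2) and L = D - A. The multiplicity of 0 as a Laplacian eigenvalue equals the number of connected components. The single zero eigenvalue shows the graph is connected.

[0, 0.1981, 0.7530, 1.5550, 2.4450, 3.2470, 3.8019]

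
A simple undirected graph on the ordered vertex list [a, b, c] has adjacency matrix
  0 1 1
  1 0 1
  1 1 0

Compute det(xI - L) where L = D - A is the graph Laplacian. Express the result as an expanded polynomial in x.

With the vertex order [a, b, c], the degrees are [2, 2, 2], giving D = diag(2, 2, 2) and L = D - A. The eigenvalues of L are [0, 3, 3]; the characteristic polynomial is the product of (x - lambda_i), which multiplies out to x^3 - 6x^2 + 9x. Since p(0) = det(-L) = 0, x divides p(x). By the matrix-tree theorem the graph has (1/3) * product of the nonzero eigenvalues = 3 spanning trees.

x^3 - 6x^2 + 9x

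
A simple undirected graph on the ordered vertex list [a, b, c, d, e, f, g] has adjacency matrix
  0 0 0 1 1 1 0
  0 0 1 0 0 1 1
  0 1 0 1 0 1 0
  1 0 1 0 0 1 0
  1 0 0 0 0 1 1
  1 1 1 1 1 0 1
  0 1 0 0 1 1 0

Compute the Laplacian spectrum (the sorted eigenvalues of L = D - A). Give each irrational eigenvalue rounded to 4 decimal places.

[0, 2, 2, 4, 4, 5, 7]

Each diagonal entry of L is the vertex degree and each off-diagonal entry is -1 where an edge is present, 0 otherwise; in the order [a, b, c, d, e, f, g] the diagonal is [3, 3, 3, 3, 3, 6, 3]. L is symmetric positive semidefinite, so every eigenvalue is real and nonnegative. The single zero eigenvalue shows the graph is connected. The eigenvalues sum to 24, which equals trace(L) = 2|E|.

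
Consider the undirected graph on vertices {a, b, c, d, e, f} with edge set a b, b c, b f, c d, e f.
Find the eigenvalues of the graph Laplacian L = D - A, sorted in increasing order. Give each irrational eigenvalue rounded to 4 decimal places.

Reading degrees in the order [a, b, c, d, e, f] gives [1, 3, 2, 1, 1, 2]; set D = diag(1, 3, 2, 1, 1, 2) and form L = D - A. L is symmetric positive semidefinite, so every eigenvalue is real and nonnegative. By the matrix-tree theorem the graph has (1/6) * product of the nonzero eigenvalues = 1 spanning tree.

[0, 0.3820, 0.6972, 2, 2.6180, 4.3028]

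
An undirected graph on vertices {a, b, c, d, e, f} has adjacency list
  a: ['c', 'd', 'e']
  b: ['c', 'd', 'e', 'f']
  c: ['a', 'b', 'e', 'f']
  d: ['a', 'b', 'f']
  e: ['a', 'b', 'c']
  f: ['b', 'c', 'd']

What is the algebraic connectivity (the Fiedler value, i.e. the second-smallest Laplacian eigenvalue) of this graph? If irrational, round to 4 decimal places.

Each diagonal entry of L is the vertex degree and each off-diagonal entry is -1 where an edge is present, 0 otherwise; in the order [a, b, c, d, e, f] the diagonal is [3, 4, 4, 3, 3, 3]. The sorted Laplacian eigenvalues are [0, 2.2679, 3, 4, 5, 5.7321]; the algebraic connectivity is the second entry, 2.2679. The eigenvalues sum to 20, which equals trace(L) = 2|E|.

2.2679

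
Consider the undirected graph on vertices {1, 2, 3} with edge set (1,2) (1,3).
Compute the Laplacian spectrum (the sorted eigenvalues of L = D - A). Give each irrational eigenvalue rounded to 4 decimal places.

[0, 1, 3]

With the vertex order [1, 2, 3], the degrees are [2, 1, 1], giving D = diag(2, 1, 1) and L = D - A. Since every row of L sums to 0, the all-ones vector is in the kernel and 0 is an eigenvalue. The largest eigenvalue, 3, is at most the vertex count 3.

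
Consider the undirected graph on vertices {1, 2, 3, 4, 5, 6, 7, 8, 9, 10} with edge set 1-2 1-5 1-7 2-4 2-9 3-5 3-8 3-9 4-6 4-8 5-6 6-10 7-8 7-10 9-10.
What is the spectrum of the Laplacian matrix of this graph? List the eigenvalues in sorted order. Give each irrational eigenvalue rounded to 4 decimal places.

With the vertex order [1, 2, 3, 4, 5, 6, 7, 8, 9, 10], the degrees are [3, 3, 3, 3, 3, 3, 3, 3, 3, 3], giving D = diag(3, 3, 3, 3, 3, 3, 3, 3, 3, 3) and L = D - A. Diagonalising L (or applying a numerical eigensolver to the 10x10 matrix) gives the spectrum above. The single zero eigenvalue shows the graph is connected. There is one zero in the spectrum, matching the 1 component.

[0, 2, 2, 2, 2, 2, 5, 5, 5, 5]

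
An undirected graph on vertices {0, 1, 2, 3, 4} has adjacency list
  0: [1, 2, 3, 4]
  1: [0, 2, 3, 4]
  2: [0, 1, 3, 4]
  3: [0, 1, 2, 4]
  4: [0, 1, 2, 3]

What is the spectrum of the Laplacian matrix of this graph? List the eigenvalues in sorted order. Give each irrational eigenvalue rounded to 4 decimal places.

[0, 5, 5, 5, 5]

Each diagonal entry of L is the vertex degree and each off-diagonal entry is -1 where an edge is present, 0 otherwise; in the order [0, 1, 2, 3, 4] the diagonal is [4, 4, 4, 4, 4]. Diagonalising L (or applying a numerical eigensolver to the 5x5 matrix) gives the spectrum above. The single zero eigenvalue shows the graph is connected. The largest eigenvalue, 5, is at most the vertex count 5.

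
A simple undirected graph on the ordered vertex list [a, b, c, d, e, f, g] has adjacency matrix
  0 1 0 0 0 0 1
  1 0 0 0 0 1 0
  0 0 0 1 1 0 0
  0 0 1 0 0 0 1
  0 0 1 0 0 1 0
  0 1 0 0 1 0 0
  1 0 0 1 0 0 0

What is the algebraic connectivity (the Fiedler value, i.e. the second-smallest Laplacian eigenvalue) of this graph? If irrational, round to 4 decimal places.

0.7530

Reading degrees in the order [a, b, c, d, e, f, g] gives [2, 2, 2, 2, 2, 2, 2]; set D = diag(2, 2, 2, 2, 2, 2, 2) and form L = D - A. The sorted Laplacian eigenvalues are [0, 0.7530, 0.7530, 2.4450, 2.4450, 3.8019, 3.8019]; the algebraic connectivity is the second entry, 0.7530. The largest eigenvalue, 3.8019, is at most the vertex count 7.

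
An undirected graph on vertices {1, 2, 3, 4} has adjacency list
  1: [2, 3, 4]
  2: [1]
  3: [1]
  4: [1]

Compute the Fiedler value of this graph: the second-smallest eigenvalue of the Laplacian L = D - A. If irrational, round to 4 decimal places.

With the vertex order [1, 2, 3, 4], the degrees are [3, 1, 1, 1], giving D = diag(3, 1, 1, 1) and L = D - A. The smallest Laplacian eigenvalue is always 0. The next one, lambda_2 = 1, measures how hard the graph is to disconnect: larger values mean better connectivity. There is one zero in the spectrum, matching the 1 component.

1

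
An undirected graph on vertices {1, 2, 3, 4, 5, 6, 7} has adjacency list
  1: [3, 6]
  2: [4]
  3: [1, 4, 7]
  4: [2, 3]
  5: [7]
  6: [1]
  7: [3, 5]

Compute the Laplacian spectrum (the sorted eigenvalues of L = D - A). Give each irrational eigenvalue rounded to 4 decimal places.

[0, 0.3820, 0.3820, 1.5858, 2.6180, 2.6180, 4.4142]

Reading degrees in the order [1, 2, 3, 4, 5, 6, 7] gives [2, 1, 3, 2, 1, 1, 2]; set D = diag(2, 1, 3, 2, 1, 1, 2) and form L = D - A. Since every row of L sums to 0, the all-ones vector is in the kernel and 0 is an eigenvalue. The single zero eigenvalue shows the graph is connected. The eigenvalues sum to 12, which equals trace(L) = 2|E|.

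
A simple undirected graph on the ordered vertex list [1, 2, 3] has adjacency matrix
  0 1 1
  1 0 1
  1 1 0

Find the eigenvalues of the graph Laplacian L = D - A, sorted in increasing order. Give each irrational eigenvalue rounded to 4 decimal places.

Each diagonal entry of L is the vertex degree and each off-diagonal entry is -1 where an edge is present, 0 otherwise; in the order [1, 2, 3] the diagonal is [2, 2, 2]. Diagonalising L (or applying a numerical eigensolver to the 3x3 matrix) gives the spectrum above. By the matrix-tree theorem the graph has (1/3) * product of the nonzero eigenvalues = 3 spanning trees.

[0, 3, 3]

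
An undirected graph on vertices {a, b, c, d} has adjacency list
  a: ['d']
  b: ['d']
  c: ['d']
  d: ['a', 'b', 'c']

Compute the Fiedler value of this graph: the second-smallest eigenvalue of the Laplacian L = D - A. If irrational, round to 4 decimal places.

With the vertex order [a, b, c, d], the degrees are [1, 1, 1, 3], giving D = diag(1, 1, 1, 3) and L = D - A. The smallest Laplacian eigenvalue is always 0. The next one, lambda_2 = 1, measures how hard the graph is to disconnect: larger values mean better connectivity. By the matrix-tree theorem the graph has (1/4) * product of the nonzero eigenvalues = 1 spanning tree.

1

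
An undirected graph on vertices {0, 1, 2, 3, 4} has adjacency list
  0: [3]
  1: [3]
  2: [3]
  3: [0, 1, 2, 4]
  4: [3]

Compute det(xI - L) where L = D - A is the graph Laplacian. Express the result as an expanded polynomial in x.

x^5 - 8x^4 + 18x^3 - 16x^2 + 5x

With the vertex order [0, 1, 2, 3, 4], the degrees are [1, 1, 1, 4, 1], giving D = diag(1, 1, 1, 4, 1) and L = D - A. L has integer entries, so p(x) = det(xI - L) has integer coefficients. Expanding the determinant yields x^5 - 8x^4 + 18x^3 - 16x^2 + 5x. The constant term is 0 because L is singular (the all-ones vector lies in its kernel). The largest eigenvalue, 5, is at most the vertex count 5.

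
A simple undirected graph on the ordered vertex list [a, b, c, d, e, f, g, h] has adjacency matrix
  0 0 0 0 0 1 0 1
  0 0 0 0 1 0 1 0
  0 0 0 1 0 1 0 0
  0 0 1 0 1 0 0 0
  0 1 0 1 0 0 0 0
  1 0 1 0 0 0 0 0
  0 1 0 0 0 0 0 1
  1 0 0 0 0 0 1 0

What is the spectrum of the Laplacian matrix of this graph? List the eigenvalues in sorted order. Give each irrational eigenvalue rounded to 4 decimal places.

With the vertex order [a, b, c, d, e, f, g, h], the degrees are [2, 2, 2, 2, 2, 2, 2, 2], giving D = diag(2, 2, 2, 2, 2, 2, 2, 2) and L = D - A. The multiplicity of 0 as a Laplacian eigenvalue equals the number of connected components. The eigenvalues sum to 16, which equals trace(L) = 2|E|. There is one zero in the spectrum, matching the 1 component.

[0, 0.5858, 0.5858, 2, 2, 3.4142, 3.4142, 4]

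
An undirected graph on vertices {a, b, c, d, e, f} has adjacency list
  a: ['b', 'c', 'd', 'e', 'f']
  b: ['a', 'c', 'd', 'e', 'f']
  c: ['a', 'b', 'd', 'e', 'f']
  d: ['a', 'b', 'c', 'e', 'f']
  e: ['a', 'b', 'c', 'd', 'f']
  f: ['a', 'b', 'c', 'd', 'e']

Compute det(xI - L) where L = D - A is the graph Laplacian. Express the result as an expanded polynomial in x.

Each diagonal entry of L is the vertex degree and each off-diagonal entry is -1 where an edge is present, 0 otherwise; in the order [a, b, c, d, e, f] the diagonal is [5, 5, 5, 5, 5, 5]. L has integer entries, so p(x) = det(xI - L) has integer coefficients. Expanding the determinant yields x^6 - 30x^5 + 360x^4 - 2160x^3 + 6480x^2 - 7776x. Since p(0) = det(-L) = 0, x divides p(x). There is one zero in the spectrum, matching the 1 component. By the matrix-tree theorem the graph has (1/6) * product of the nonzero eigenvalues = 1296 spanning trees.

x^6 - 30x^5 + 360x^4 - 2160x^3 + 6480x^2 - 7776x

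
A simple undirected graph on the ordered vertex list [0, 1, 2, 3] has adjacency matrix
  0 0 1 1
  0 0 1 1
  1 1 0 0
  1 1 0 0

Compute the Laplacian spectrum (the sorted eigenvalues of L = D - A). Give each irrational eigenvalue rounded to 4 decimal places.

[0, 2, 2, 4]

Reading degrees in the order [0, 1, 2, 3] gives [2, 2, 2, 2]; set D = diag(2, 2, 2, 2) and form L = D - A. The multiplicity of 0 as a Laplacian eigenvalue equals the number of connected components. The single zero eigenvalue shows the graph is connected.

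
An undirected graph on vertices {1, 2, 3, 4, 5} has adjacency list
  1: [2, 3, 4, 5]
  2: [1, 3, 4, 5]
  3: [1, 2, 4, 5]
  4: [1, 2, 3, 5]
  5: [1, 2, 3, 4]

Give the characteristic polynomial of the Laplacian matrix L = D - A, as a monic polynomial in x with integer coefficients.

x^5 - 20x^4 + 150x^3 - 500x^2 + 625x

Each diagonal entry of L is the vertex degree and each off-diagonal entry is -1 where an edge is present, 0 otherwise; in the order [1, 2, 3, 4, 5] the diagonal is [4, 4, 4, 4, 4]. L has integer entries, so p(x) = det(xI - L) has integer coefficients. Expanding the determinant yields x^5 - 20x^4 + 150x^3 - 500x^2 + 625x. Since p(0) = det(-L) = 0, x divides p(x). The eigenvalues sum to 20, which equals trace(L) = 2|E|.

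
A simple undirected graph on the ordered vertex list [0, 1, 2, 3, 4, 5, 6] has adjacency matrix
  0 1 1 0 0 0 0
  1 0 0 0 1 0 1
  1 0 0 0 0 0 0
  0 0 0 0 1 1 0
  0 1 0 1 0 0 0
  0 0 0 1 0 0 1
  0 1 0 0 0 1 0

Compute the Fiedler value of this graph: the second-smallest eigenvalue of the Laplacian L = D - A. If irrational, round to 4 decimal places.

With the vertex order [0, 1, 2, 3, 4, 5, 6], the degrees are [2, 3, 1, 2, 2, 2, 2], giving D = diag(2, 3, 1, 2, 2, 2, 2) and L = D - A. The smallest Laplacian eigenvalue is always 0. The next one, lambda_2 = 0.3820, measures how hard the graph is to disconnect: larger values mean better connectivity. By the matrix-tree theorem the graph has (1/7) * product of the nonzero eigenvalues = 5 spanning trees. The eigenvalues sum to 14, which equals trace(L) = 2|E|.

0.3820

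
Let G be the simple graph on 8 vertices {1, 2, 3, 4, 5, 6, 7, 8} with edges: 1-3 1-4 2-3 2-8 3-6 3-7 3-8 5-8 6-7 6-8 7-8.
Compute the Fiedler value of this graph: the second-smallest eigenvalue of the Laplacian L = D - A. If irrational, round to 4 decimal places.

Each diagonal entry of L is the vertex degree and each off-diagonal entry is -1 where an edge is present, 0 otherwise; in the order [1, 2, 3, 4, 5, 6, 7, 8] the diagonal is [2, 2, 5, 1, 1, 3, 3, 5]. The smallest Laplacian eigenvalue is always 0. The next one, lambda_2 = 0.4236, measures how hard the graph is to disconnect: larger values mean better connectivity.

0.4236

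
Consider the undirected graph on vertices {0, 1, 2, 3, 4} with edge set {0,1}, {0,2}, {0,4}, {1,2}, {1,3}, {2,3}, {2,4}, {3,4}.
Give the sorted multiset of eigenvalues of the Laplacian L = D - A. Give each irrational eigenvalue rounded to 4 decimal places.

Each diagonal entry of L is the vertex degree and each off-diagonal entry is -1 where an edge is present, 0 otherwise; in the order [0, 1, 2, 3, 4] the diagonal is [3, 3, 4, 3, 3]. Diagonalising L (or applying a numerical eigensolver to the 5x5 matrix) gives the spectrum above. There is one zero in the spectrum, matching the 1 component.

[0, 3, 3, 5, 5]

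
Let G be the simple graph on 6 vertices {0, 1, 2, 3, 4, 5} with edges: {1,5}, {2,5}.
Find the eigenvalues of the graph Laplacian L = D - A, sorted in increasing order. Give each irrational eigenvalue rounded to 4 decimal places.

Each diagonal entry of L is the vertex degree and each off-diagonal entry is -1 where an edge is present, 0 otherwise; in the order [0, 1, 2, 3, 4, 5] the diagonal is [0, 1, 1, 0, 0, 2]. Since every row of L sums to 0, the all-ones vector is in the kernel and 0 is an eigenvalue. The 4 zero eigenvalues correspond to the 4 connected components. There are 4 zeros in the spectrum, matching the 4 components.

[0, 0, 0, 0, 1, 3]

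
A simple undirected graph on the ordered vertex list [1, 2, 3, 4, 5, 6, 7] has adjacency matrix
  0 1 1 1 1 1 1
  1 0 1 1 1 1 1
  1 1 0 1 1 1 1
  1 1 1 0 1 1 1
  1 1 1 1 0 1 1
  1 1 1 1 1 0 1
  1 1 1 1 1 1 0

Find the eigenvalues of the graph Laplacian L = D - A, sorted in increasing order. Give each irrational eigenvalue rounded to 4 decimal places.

[0, 7, 7, 7, 7, 7, 7]

Reading degrees in the order [1, 2, 3, 4, 5, 6, 7] gives [6, 6, 6, 6, 6, 6, 6]; set D = diag(6, 6, 6, 6, 6, 6, 6) and form L = D - A. Diagonalising L (or applying a numerical eigensolver to the 7x7 matrix) gives the spectrum above. The single zero eigenvalue shows the graph is connected. The largest eigenvalue, 7, is at most the vertex count 7. There is one zero in the spectrum, matching the 1 component.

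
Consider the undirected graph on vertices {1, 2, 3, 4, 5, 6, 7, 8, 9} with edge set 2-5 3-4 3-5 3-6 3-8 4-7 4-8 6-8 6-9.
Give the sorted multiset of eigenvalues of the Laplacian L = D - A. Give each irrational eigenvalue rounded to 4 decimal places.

[0, 0, 0.3967, 0.5858, 1.3751, 2.4976, 3.4142, 4.4343, 5.2963]

With the vertex order [1, 2, 3, 4, 5, 6, 7, 8, 9], the degrees are [0, 1, 4, 3, 2, 3, 1, 3, 1], giving D = diag(0, 1, 4, 3, 2, 3, 1, 3, 1) and L = D - A. L is symmetric positive semidefinite, so every eigenvalue is real and nonnegative. The 2 zero eigenvalues correspond to the 2 connected components. The largest eigenvalue, 5.2963, is at most the vertex count 9. There are 2 zeros in the spectrum, matching the 2 components.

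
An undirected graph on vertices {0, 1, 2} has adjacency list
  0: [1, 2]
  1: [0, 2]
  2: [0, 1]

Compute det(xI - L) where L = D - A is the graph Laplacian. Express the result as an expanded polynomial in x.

Reading degrees in the order [0, 1, 2] gives [2, 2, 2]; set D = diag(2, 2, 2) and form L = D - A. The eigenvalues of L are [0, 3, 3]; the characteristic polynomial is the product of (x - lambda_i), which multiplies out to x^3 - 6x^2 + 9x. Since p(0) = det(-L) = 0, x divides p(x). The largest eigenvalue, 3, is at most the vertex count 3. The eigenvalues sum to 6, which equals trace(L) = 2|E|.

x^3 - 6x^2 + 9x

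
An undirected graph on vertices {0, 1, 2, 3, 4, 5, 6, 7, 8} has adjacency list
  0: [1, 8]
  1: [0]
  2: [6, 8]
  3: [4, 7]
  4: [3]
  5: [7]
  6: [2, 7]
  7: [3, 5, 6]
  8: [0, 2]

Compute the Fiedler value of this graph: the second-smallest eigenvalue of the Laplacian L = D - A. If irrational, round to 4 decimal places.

Reading degrees in the order [0, 1, 2, 3, 4, 5, 6, 7, 8] gives [2, 1, 2, 2, 1, 1, 2, 3, 2]; set D = diag(2, 1, 2, 2, 1, 1, 2, 3, 2) and form L = D - A. The sorted Laplacian eigenvalues are [0, 0.1404, 0.5362, 0.7754, 1.5803, 2.2449, 2.7784, 3.5988, 4.3455]; the algebraic connectivity is the second entry, 0.1404. By the matrix-tree theorem the graph has (1/9) * product of the nonzero eigenvalues = 1 spanning tree. There is one zero in the spectrum, matching the 1 component.

0.1404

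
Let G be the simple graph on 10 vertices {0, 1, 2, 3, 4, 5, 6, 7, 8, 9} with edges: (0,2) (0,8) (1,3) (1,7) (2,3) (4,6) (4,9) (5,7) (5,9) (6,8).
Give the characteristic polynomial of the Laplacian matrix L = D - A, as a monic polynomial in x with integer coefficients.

With the vertex order [0, 1, 2, 3, 4, 5, 6, 7, 8, 9], the degrees are [2, 2, 2, 2, 2, 2, 2, 2, 2, 2], giving D = diag(2, 2, 2, 2, 2, 2, 2, 2, 2, 2) and L = D - A. Computing det(xI - L) by cofactor expansion (or equivalently via sum-over-permutations) gives x^10 - 20x^9 + 170x^8 - 800x^7 + 2275x^6 - 4004x^5 + 4290x^4 - 2640x^3 + 825x^2 - 100x. The constant term is 0 because L is singular (the all-ones vector lies in its kernel). There is one zero in the spectrum, matching the 1 component.

x^10 - 20x^9 + 170x^8 - 800x^7 + 2275x^6 - 4004x^5 + 4290x^4 - 2640x^3 + 825x^2 - 100x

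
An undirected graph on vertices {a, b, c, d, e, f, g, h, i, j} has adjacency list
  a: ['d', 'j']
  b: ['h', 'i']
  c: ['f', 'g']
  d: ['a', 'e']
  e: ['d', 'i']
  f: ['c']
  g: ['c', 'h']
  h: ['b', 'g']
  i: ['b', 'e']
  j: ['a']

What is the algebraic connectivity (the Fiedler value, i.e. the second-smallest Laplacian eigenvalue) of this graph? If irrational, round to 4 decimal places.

Reading degrees in the order [a, b, c, d, e, f, g, h, i, j] gives [2, 2, 2, 2, 2, 1, 2, 2, 2, 1]; set D = diag(2, 2, 2, 2, 2, 1, 2, 2, 2, 1) and form L = D - A. Computing the eigenvalues of L and sorting gives [0, 0.0979, 0.3820, 0.8244, 1.3820, 2, 2.6180, 3.1756, 3.6180, 3.9021]. The Fiedler value lambda_2 = 0.0979 is strictly positive, so the graph is connected. The largest eigenvalue, 3.9021, is at most the vertex count 10.

0.0979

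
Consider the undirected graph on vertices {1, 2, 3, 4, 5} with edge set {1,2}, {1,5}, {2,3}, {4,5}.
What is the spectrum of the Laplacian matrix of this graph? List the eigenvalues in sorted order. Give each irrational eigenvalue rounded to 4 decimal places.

Reading degrees in the order [1, 2, 3, 4, 5] gives [2, 2, 1, 1, 2]; set D = diag(2, 2, 1, 1, 2) and form L = D - A. Since every row of L sums to 0, the all-ones vector is in the kernel and 0 is an eigenvalue.

[0, 0.3820, 1.3820, 2.6180, 3.6180]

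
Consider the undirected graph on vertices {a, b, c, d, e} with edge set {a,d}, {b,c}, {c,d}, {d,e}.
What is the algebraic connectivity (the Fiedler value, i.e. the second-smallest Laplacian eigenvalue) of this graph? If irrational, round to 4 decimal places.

0.5188

Reading degrees in the order [a, b, c, d, e] gives [1, 1, 2, 3, 1]; set D = diag(1, 1, 2, 3, 1) and form L = D - A. The smallest Laplacian eigenvalue is always 0. The next one, lambda_2 = 0.5188, measures how hard the graph is to disconnect: larger values mean better connectivity.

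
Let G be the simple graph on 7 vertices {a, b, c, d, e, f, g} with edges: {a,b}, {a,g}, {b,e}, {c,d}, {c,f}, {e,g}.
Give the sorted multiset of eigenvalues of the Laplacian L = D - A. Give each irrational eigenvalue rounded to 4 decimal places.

[0, 0, 1, 2, 2, 3, 4]

Reading degrees in the order [a, b, c, d, e, f, g] gives [2, 2, 2, 1, 2, 1, 2]; set D = diag(2, 2, 2, 1, 2, 1, 2) and form L = D - A. L is symmetric positive semidefinite, so every eigenvalue is real and nonnegative. The 2 zero eigenvalues correspond to the 2 connected components. The eigenvalues sum to 12, which equals trace(L) = 2|E|. The largest eigenvalue, 4, is at most the vertex count 7.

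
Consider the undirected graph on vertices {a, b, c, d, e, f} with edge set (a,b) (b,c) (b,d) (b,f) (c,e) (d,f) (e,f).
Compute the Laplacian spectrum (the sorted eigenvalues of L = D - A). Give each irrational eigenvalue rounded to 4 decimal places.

Reading degrees in the order [a, b, c, d, e, f] gives [1, 4, 2, 2, 2, 3]; set D = diag(1, 4, 2, 2, 2, 3) and form L = D - A. Diagonalising L (or applying a numerical eigensolver to the 6x6 matrix) gives the spectrum above. There is one zero in the spectrum, matching the 1 component.

[0, 0.8817, 1.4506, 2.5341, 3.8647, 5.2688]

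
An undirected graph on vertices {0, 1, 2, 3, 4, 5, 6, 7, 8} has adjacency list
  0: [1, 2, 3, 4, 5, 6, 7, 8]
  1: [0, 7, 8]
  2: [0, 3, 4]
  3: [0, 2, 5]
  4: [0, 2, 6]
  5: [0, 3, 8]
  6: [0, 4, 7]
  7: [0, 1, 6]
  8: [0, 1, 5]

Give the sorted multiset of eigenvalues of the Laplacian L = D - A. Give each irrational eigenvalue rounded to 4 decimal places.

Reading degrees in the order [0, 1, 2, 3, 4, 5, 6, 7, 8] gives [8, 3, 3, 3, 3, 3, 3, 3, 3]; set D = diag(8, 3, 3, 3, 3, 3, 3, 3, 3) and form L = D - A. Diagonalising L (or applying a numerical eigensolver to the 9x9 matrix) gives the spectrum above. The eigenvalues sum to 32, which equals trace(L) = 2|E|. By the matrix-tree theorem the graph has (1/9) * product of the nonzero eigenvalues = 2205 spanning trees.

[0, 1.5858, 1.5858, 3, 3, 4.4142, 4.4142, 5, 9]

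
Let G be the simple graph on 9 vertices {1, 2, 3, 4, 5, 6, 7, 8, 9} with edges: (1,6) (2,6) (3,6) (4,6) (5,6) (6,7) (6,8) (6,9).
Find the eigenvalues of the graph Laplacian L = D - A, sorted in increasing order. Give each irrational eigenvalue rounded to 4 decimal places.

[0, 1, 1, 1, 1, 1, 1, 1, 9]

Each diagonal entry of L is the vertex degree and each off-diagonal entry is -1 where an edge is present, 0 otherwise; in the order [1, 2, 3, 4, 5, 6, 7, 8, 9] the diagonal is [1, 1, 1, 1, 1, 8, 1, 1, 1]. Since every row of L sums to 0, the all-ones vector is in the kernel and 0 is an eigenvalue. The single zero eigenvalue shows the graph is connected. By the matrix-tree theorem the graph has (1/9) * product of the nonzero eigenvalues = 1 spanning tree.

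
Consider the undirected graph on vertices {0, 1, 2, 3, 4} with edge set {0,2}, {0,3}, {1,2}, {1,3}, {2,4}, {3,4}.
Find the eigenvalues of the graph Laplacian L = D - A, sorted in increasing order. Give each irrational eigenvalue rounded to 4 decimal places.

[0, 2, 2, 3, 5]

With the vertex order [0, 1, 2, 3, 4], the degrees are [2, 2, 3, 3, 2], giving D = diag(2, 2, 3, 3, 2) and L = D - A. The multiplicity of 0 as a Laplacian eigenvalue equals the number of connected components. The single zero eigenvalue shows the graph is connected. The eigenvalues sum to 12, which equals trace(L) = 2|E|.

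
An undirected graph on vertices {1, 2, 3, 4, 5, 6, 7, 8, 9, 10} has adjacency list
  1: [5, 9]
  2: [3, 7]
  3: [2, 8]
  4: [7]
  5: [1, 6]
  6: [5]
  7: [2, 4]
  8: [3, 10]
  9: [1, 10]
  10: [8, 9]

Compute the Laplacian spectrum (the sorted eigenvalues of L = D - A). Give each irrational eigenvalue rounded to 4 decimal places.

[0, 0.0979, 0.3820, 0.8244, 1.3820, 2, 2.6180, 3.1756, 3.6180, 3.9021]

Reading degrees in the order [1, 2, 3, 4, 5, 6, 7, 8, 9, 10] gives [2, 2, 2, 1, 2, 1, 2, 2, 2, 2]; set D = diag(2, 2, 2, 1, 2, 1, 2, 2, 2, 2) and form L = D - A. The multiplicity of 0 as a Laplacian eigenvalue equals the number of connected components.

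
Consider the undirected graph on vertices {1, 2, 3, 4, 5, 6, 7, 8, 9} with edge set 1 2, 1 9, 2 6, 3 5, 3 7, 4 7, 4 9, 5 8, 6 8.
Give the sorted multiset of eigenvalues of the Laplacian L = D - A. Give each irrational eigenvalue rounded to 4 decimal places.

[0, 0.4679, 0.4679, 1.6527, 1.6527, 3, 3, 3.8794, 3.8794]

Each diagonal entry of L is the vertex degree and each off-diagonal entry is -1 where an edge is present, 0 otherwise; in the order [1, 2, 3, 4, 5, 6, 7, 8, 9] the diagonal is [2, 2, 2, 2, 2, 2, 2, 2, 2]. L is symmetric positive semidefinite, so every eigenvalue is real and nonnegative. The single zero eigenvalue shows the graph is connected. The largest eigenvalue, 3.8794, is at most the vertex count 9.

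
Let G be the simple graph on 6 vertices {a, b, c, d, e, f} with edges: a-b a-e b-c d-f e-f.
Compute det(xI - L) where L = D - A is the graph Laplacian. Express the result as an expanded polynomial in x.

Reading degrees in the order [a, b, c, d, e, f] gives [2, 2, 1, 1, 2, 2]; set D = diag(2, 2, 1, 1, 2, 2) and form L = D - A. L has integer entries, so p(x) = det(xI - L) has integer coefficients. Expanding the determinant yields x^6 - 10x^5 + 36x^4 - 56x^3 + 35x^2 - 6x. The constant term is 0 because L is singular (the all-ones vector lies in its kernel). The eigenvalues sum to 10, which equals trace(L) = 2|E|. There is one zero in the spectrum, matching the 1 component.

x^6 - 10x^5 + 36x^4 - 56x^3 + 35x^2 - 6x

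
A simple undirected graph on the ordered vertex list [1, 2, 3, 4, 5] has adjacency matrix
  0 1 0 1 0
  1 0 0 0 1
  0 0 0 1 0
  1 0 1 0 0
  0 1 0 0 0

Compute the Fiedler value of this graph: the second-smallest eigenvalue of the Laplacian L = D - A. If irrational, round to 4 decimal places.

Reading degrees in the order [1, 2, 3, 4, 5] gives [2, 2, 1, 2, 1]; set D = diag(2, 2, 1, 2, 1) and form L = D - A. The smallest Laplacian eigenvalue is always 0. The next one, lambda_2 = 0.3820, measures how hard the graph is to disconnect: larger values mean better connectivity. By the matrix-tree theorem the graph has (1/5) * product of the nonzero eigenvalues = 1 spanning tree.

0.3820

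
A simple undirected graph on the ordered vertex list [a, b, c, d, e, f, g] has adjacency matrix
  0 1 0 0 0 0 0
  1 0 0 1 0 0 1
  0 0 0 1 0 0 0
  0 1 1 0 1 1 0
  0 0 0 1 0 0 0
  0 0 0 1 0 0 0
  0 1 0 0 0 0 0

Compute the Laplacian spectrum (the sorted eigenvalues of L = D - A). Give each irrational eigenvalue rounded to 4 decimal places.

Reading degrees in the order [a, b, c, d, e, f, g] gives [1, 3, 1, 4, 1, 1, 1]; set D = diag(1, 3, 1, 4, 1, 1, 1) and form L = D - A. Since every row of L sums to 0, the all-ones vector is in the kernel and 0 is an eigenvalue. The single zero eigenvalue shows the graph is connected. There is one zero in the spectrum, matching the 1 component.

[0, 0.3983, 1, 1, 1, 3.3399, 5.2618]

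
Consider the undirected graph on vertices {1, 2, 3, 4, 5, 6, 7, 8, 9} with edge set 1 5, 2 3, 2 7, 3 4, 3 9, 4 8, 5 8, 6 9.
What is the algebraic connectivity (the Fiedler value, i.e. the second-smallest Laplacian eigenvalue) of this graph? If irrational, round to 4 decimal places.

0.1708

With the vertex order [1, 2, 3, 4, 5, 6, 7, 8, 9], the degrees are [1, 2, 3, 2, 2, 1, 1, 2, 2], giving D = diag(1, 2, 3, 2, 2, 1, 1, 2, 2) and L = D - A. Computing the eigenvalues of L and sorting gives [0, 0.1708, 0.3820, 0.8503, 1.6761, 2.4165, 2.6180, 3.4421, 4.4442]. The Fiedler value lambda_2 = 0.1708 is strictly positive, so the graph is connected. The eigenvalues sum to 16, which equals trace(L) = 2|E|.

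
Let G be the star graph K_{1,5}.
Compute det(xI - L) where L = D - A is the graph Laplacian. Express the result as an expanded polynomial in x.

The graph has 6 vertices and degree multiset [5, 1, 1, 1, 1, 1]; D is the diagonal matrix of degrees and L = D - A. The eigenvalues of L are [0, 1, 1, 1, 1, 6]; the characteristic polynomial is the product of (x - lambda_i), which multiplies out to x^6 - 10x^5 + 30x^4 - 40x^3 + 25x^2 - 6x. The constant term is 0 because L is singular (the all-ones vector lies in its kernel). The largest eigenvalue, 6, is at most the vertex count 6.

x^6 - 10x^5 + 30x^4 - 40x^3 + 25x^2 - 6x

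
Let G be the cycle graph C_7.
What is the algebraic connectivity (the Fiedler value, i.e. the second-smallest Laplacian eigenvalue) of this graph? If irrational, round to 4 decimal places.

0.7530

The graph has 7 vertices and degree multiset [2, 2, 2, 2, 2, 2, 2]; D is the diagonal matrix of degrees and L = D - A. Computing the eigenvalues of L and sorting gives [0, 0.7530, 0.7530, 2.4450, 2.4450, 3.8019, 3.8019]. The Fiedler value lambda_2 = 0.7530 is strictly positive, so the graph is connected. By the matrix-tree theorem the graph has (1/7) * product of the nonzero eigenvalues = 7 spanning trees. The largest eigenvalue, 3.8019, is at most the vertex count 7.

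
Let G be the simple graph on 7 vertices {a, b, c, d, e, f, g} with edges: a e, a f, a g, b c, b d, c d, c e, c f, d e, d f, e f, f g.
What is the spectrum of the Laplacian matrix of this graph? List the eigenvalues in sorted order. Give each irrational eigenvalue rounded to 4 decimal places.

Each diagonal entry of L is the vertex degree and each off-diagonal entry is -1 where an edge is present, 0 otherwise; in the order [a, b, c, d, e, f, g] the diagonal is [3, 2, 4, 4, 4, 5, 2]. Since every row of L sums to 0, the all-ones vector is in the kernel and 0 is an eigenvalue. The largest eigenvalue, 6.1774, is at most the vertex count 7. The eigenvalues sum to 24, which equals trace(L) = 2|E|.

[0, 1.1442, 2.5858, 3.6784, 5, 5.4142, 6.1774]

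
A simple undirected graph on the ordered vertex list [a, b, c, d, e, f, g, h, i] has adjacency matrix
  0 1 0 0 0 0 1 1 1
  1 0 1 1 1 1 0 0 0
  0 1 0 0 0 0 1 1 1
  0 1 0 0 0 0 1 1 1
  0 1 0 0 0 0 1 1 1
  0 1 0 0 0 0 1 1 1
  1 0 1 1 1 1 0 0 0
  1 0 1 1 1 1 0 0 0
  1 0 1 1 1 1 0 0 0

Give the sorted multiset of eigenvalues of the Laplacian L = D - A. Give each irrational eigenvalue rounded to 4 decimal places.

[0, 4, 4, 4, 4, 5, 5, 5, 9]

Each diagonal entry of L is the vertex degree and each off-diagonal entry is -1 where an edge is present, 0 otherwise; in the order [a, b, c, d, e, f, g, h, i] the diagonal is [4, 5, 4, 4, 4, 4, 5, 5, 5]. L is symmetric positive semidefinite, so every eigenvalue is real and nonnegative. The single zero eigenvalue shows the graph is connected. The largest eigenvalue, 9, is at most the vertex count 9. The eigenvalues sum to 40, which equals trace(L) = 2|E|.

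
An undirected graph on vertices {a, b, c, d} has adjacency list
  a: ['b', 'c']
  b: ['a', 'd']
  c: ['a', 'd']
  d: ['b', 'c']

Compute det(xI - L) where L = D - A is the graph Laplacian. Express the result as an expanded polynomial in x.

Each diagonal entry of L is the vertex degree and each off-diagonal entry is -1 where an edge is present, 0 otherwise; in the order [a, b, c, d] the diagonal is [2, 2, 2, 2]. Computing det(xI - L) by cofactor expansion (or equivalently via sum-over-permutations) gives x^4 - 8x^3 + 20x^2 - 16x. The constant term is 0 because L is singular (the all-ones vector lies in its kernel). There is one zero in the spectrum, matching the 1 component. The eigenvalues sum to 8, which equals trace(L) = 2|E|.

x^4 - 8x^3 + 20x^2 - 16x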